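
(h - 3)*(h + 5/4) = h^2 - 7*h/4 - 15/4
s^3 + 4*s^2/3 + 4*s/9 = s*(s + 2/3)^2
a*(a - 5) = a^2 - 5*a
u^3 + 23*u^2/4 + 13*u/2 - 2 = (u - 1/4)*(u + 2)*(u + 4)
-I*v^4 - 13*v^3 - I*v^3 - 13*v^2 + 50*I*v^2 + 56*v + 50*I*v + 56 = (v - 7*I)*(v - 4*I)*(v - 2*I)*(-I*v - I)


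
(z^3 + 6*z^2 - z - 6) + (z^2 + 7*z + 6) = z^3 + 7*z^2 + 6*z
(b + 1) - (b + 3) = -2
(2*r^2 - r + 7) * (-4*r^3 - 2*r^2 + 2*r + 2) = -8*r^5 - 22*r^3 - 12*r^2 + 12*r + 14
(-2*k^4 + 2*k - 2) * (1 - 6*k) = 12*k^5 - 2*k^4 - 12*k^2 + 14*k - 2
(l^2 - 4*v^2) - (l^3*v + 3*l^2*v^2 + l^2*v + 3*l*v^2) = -l^3*v - 3*l^2*v^2 - l^2*v + l^2 - 3*l*v^2 - 4*v^2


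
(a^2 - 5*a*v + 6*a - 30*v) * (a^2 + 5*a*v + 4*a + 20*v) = a^4 + 10*a^3 - 25*a^2*v^2 + 24*a^2 - 250*a*v^2 - 600*v^2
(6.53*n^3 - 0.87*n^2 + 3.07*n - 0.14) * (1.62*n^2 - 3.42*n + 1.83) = 10.5786*n^5 - 23.742*n^4 + 19.8987*n^3 - 12.3183*n^2 + 6.0969*n - 0.2562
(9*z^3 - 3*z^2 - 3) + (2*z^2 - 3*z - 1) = 9*z^3 - z^2 - 3*z - 4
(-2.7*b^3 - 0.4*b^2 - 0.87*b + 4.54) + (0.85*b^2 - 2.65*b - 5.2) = -2.7*b^3 + 0.45*b^2 - 3.52*b - 0.66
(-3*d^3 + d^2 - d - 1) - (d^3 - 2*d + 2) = -4*d^3 + d^2 + d - 3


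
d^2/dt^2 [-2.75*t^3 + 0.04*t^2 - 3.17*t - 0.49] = 0.08 - 16.5*t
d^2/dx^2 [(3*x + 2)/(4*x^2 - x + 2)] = 2*((3*x + 2)*(8*x - 1)^2 - (36*x + 5)*(4*x^2 - x + 2))/(4*x^2 - x + 2)^3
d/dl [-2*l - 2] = -2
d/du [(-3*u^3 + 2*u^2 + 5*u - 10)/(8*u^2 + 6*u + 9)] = (-24*u^4 - 36*u^3 - 109*u^2 + 196*u + 105)/(64*u^4 + 96*u^3 + 180*u^2 + 108*u + 81)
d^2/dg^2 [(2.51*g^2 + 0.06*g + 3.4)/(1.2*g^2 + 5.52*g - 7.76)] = (-3.5527136788005e-15*g^4 - 33.07968*g^3 + 169.61472*g^2 + 138.48192*g + 577.952896)/(1.728*g^6 + 23.8464*g^5 + 76.17024*g^4 - 140.216832*g^3 - 492.567552*g^2 + 997.203456*g - 467.288576)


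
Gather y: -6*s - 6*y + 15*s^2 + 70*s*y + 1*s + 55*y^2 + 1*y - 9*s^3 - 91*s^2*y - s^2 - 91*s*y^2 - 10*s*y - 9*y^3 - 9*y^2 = -9*s^3 + 14*s^2 - 5*s - 9*y^3 + y^2*(46 - 91*s) + y*(-91*s^2 + 60*s - 5)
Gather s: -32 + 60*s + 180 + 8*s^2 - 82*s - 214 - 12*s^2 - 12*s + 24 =-4*s^2 - 34*s - 42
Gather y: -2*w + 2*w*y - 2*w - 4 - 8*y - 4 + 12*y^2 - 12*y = -4*w + 12*y^2 + y*(2*w - 20) - 8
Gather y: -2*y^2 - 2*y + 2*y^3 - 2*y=2*y^3 - 2*y^2 - 4*y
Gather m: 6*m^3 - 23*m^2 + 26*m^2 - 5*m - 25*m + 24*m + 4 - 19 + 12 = 6*m^3 + 3*m^2 - 6*m - 3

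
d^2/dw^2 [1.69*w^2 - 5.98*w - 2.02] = 3.38000000000000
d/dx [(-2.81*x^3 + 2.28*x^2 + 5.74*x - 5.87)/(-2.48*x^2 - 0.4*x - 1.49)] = (6.9688*x^4 + 2.248*x^3 + 25.8839*x^2 - 35.9096*x - 10.9006)/(6.1504*x^4 + 1.984*x^3 + 7.5504*x^2 + 1.192*x + 2.2201)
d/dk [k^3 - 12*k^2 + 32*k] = 3*k^2 - 24*k + 32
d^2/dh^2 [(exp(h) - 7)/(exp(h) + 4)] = 11*(4 - exp(h))*exp(h)/(exp(3*h) + 12*exp(2*h) + 48*exp(h) + 64)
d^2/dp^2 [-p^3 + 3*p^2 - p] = 6 - 6*p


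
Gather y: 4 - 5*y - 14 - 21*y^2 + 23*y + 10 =-21*y^2 + 18*y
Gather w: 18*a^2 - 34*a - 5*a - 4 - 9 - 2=18*a^2 - 39*a - 15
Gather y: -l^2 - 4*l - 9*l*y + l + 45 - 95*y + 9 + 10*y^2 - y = -l^2 - 3*l + 10*y^2 + y*(-9*l - 96) + 54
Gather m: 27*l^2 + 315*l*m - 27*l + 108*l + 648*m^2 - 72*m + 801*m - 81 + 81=27*l^2 + 81*l + 648*m^2 + m*(315*l + 729)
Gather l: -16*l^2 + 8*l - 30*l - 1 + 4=-16*l^2 - 22*l + 3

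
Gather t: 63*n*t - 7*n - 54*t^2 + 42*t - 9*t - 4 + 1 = -7*n - 54*t^2 + t*(63*n + 33) - 3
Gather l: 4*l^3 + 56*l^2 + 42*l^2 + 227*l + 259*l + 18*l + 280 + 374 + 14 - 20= 4*l^3 + 98*l^2 + 504*l + 648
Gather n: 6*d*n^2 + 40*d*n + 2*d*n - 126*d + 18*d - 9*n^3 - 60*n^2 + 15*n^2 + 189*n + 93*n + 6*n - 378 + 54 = -108*d - 9*n^3 + n^2*(6*d - 45) + n*(42*d + 288) - 324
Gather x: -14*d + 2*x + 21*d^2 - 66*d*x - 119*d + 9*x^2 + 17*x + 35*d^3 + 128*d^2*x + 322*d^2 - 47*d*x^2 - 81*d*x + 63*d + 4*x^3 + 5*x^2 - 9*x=35*d^3 + 343*d^2 - 70*d + 4*x^3 + x^2*(14 - 47*d) + x*(128*d^2 - 147*d + 10)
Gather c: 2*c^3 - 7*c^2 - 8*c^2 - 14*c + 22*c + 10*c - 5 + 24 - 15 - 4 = 2*c^3 - 15*c^2 + 18*c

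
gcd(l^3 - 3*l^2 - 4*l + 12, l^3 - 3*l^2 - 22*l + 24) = 1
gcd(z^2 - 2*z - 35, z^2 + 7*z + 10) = z + 5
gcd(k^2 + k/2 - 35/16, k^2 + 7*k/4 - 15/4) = k - 5/4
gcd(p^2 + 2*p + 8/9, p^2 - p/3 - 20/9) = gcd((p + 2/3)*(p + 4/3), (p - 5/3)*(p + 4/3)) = p + 4/3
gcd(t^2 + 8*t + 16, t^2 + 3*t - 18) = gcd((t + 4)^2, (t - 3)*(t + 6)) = 1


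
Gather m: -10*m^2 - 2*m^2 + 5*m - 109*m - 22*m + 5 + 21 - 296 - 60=-12*m^2 - 126*m - 330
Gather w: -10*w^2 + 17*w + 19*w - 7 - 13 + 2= -10*w^2 + 36*w - 18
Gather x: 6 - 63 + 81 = 24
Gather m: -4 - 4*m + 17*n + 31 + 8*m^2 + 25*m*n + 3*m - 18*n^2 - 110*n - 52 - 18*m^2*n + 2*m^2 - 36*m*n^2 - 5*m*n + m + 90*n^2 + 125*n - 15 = m^2*(10 - 18*n) + m*(-36*n^2 + 20*n) + 72*n^2 + 32*n - 40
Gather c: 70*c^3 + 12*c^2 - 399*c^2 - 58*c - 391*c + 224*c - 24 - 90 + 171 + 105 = 70*c^3 - 387*c^2 - 225*c + 162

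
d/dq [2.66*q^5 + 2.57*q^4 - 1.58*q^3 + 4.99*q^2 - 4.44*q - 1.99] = 13.3*q^4 + 10.28*q^3 - 4.74*q^2 + 9.98*q - 4.44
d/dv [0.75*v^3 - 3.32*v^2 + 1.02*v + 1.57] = 2.25*v^2 - 6.64*v + 1.02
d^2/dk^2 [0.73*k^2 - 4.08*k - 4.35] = 1.46000000000000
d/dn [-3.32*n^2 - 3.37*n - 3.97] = -6.64*n - 3.37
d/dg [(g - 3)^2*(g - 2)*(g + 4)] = 4*g^3 - 12*g^2 - 22*g + 66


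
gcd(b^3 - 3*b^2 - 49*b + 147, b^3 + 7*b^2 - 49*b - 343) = b^2 - 49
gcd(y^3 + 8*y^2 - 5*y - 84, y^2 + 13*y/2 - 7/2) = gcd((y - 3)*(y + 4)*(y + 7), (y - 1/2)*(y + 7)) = y + 7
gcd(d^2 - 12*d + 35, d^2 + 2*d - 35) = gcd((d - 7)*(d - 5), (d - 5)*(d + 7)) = d - 5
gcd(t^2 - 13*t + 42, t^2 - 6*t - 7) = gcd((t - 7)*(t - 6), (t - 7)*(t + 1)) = t - 7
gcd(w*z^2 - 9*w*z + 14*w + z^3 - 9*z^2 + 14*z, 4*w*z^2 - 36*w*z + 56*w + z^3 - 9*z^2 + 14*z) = z^2 - 9*z + 14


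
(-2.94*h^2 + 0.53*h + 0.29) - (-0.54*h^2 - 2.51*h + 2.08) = -2.4*h^2 + 3.04*h - 1.79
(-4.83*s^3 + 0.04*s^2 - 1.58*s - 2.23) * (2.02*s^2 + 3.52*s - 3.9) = -9.7566*s^5 - 16.9208*s^4 + 15.7862*s^3 - 10.2222*s^2 - 1.6876*s + 8.697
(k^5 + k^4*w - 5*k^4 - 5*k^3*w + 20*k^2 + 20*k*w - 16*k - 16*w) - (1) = k^5 + k^4*w - 5*k^4 - 5*k^3*w + 20*k^2 + 20*k*w - 16*k - 16*w - 1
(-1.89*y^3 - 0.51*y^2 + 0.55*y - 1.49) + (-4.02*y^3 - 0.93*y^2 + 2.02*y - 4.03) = -5.91*y^3 - 1.44*y^2 + 2.57*y - 5.52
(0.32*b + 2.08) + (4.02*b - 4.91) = 4.34*b - 2.83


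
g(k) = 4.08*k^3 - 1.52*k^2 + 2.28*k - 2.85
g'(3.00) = 103.32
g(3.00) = 100.47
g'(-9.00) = 1021.08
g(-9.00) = -3120.81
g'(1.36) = 20.78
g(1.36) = 7.70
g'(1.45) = 23.61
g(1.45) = 9.70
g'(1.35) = 20.48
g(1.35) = 7.50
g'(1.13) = 14.47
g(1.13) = 3.67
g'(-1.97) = 55.77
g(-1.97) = -44.43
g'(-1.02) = 18.12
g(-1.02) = -11.09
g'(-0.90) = 14.93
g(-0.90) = -9.11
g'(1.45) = 23.61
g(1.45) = 9.70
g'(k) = 12.24*k^2 - 3.04*k + 2.28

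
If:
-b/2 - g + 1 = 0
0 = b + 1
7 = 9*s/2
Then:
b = -1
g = 3/2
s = 14/9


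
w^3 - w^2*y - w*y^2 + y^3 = (-w + y)^2*(w + y)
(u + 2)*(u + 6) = u^2 + 8*u + 12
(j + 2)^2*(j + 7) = j^3 + 11*j^2 + 32*j + 28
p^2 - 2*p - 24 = (p - 6)*(p + 4)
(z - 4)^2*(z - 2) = z^3 - 10*z^2 + 32*z - 32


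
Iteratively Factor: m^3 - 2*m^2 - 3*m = (m - 3)*(m^2 + m) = (m - 3)*(m + 1)*(m)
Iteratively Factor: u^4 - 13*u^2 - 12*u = (u)*(u^3 - 13*u - 12) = u*(u + 1)*(u^2 - u - 12) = u*(u - 4)*(u + 1)*(u + 3)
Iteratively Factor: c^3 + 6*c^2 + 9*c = (c + 3)*(c^2 + 3*c) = c*(c + 3)*(c + 3)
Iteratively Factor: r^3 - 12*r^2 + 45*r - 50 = (r - 2)*(r^2 - 10*r + 25) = (r - 5)*(r - 2)*(r - 5)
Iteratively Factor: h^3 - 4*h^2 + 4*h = (h)*(h^2 - 4*h + 4) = h*(h - 2)*(h - 2)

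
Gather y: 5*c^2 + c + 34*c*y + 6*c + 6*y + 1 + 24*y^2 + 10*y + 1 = 5*c^2 + 7*c + 24*y^2 + y*(34*c + 16) + 2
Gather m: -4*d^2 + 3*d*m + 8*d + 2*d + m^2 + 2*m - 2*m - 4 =-4*d^2 + 3*d*m + 10*d + m^2 - 4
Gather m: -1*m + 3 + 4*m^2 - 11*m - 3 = 4*m^2 - 12*m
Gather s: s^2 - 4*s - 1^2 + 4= s^2 - 4*s + 3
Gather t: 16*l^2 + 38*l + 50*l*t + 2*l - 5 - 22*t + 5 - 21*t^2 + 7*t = 16*l^2 + 40*l - 21*t^2 + t*(50*l - 15)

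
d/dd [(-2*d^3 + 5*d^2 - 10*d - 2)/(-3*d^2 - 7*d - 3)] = (6*d^4 + 28*d^3 - 47*d^2 - 42*d + 16)/(9*d^4 + 42*d^3 + 67*d^2 + 42*d + 9)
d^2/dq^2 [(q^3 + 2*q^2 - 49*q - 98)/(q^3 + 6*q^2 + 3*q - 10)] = 8*(-q^3 - 33*q^2 - 147*q - 251)/(q^6 + 12*q^5 + 33*q^4 - 56*q^3 - 165*q^2 + 300*q - 125)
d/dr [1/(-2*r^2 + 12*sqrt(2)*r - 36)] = (r - 3*sqrt(2))/(r^2 - 6*sqrt(2)*r + 18)^2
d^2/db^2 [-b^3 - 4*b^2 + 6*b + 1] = -6*b - 8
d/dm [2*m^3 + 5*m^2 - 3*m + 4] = 6*m^2 + 10*m - 3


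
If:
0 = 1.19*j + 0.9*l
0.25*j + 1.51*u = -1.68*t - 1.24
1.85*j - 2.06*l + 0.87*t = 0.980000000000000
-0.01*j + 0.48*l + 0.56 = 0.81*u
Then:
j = 0.43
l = -0.56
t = -1.12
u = 0.35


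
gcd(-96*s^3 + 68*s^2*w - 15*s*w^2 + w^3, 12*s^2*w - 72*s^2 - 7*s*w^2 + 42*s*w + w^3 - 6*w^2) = 12*s^2 - 7*s*w + w^2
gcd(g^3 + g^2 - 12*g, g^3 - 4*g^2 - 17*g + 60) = g^2 + g - 12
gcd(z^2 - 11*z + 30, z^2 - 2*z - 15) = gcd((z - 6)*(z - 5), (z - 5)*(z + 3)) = z - 5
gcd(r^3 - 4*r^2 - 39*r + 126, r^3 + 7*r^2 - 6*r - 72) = r^2 + 3*r - 18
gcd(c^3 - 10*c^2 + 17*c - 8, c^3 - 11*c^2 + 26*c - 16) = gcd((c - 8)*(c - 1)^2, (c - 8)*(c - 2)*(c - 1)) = c^2 - 9*c + 8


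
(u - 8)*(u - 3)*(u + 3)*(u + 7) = u^4 - u^3 - 65*u^2 + 9*u + 504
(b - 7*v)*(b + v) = b^2 - 6*b*v - 7*v^2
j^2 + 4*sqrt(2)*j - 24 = (j - 2*sqrt(2))*(j + 6*sqrt(2))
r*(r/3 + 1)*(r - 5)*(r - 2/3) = r^4/3 - 8*r^3/9 - 41*r^2/9 + 10*r/3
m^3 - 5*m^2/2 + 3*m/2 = m*(m - 3/2)*(m - 1)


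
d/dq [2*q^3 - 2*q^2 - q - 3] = 6*q^2 - 4*q - 1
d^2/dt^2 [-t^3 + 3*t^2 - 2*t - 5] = 6 - 6*t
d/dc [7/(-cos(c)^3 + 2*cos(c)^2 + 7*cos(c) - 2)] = 7*(-3*cos(c)^2 + 4*cos(c) + 7)*sin(c)/(cos(c)^3 - 2*cos(c)^2 - 7*cos(c) + 2)^2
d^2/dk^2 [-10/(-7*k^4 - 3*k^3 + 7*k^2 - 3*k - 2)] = 20*((-42*k^2 - 9*k + 7)*(7*k^4 + 3*k^3 - 7*k^2 + 3*k + 2) + (28*k^3 + 9*k^2 - 14*k + 3)^2)/(7*k^4 + 3*k^3 - 7*k^2 + 3*k + 2)^3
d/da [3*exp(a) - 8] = 3*exp(a)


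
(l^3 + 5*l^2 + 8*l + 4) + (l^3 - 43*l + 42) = 2*l^3 + 5*l^2 - 35*l + 46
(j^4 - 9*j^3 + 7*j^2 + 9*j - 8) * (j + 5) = j^5 - 4*j^4 - 38*j^3 + 44*j^2 + 37*j - 40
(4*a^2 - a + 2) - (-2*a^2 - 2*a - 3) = 6*a^2 + a + 5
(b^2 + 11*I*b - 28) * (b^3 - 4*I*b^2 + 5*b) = b^5 + 7*I*b^4 + 21*b^3 + 167*I*b^2 - 140*b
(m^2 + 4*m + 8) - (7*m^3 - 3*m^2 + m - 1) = -7*m^3 + 4*m^2 + 3*m + 9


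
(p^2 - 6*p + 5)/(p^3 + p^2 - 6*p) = (p^2 - 6*p + 5)/(p*(p^2 + p - 6))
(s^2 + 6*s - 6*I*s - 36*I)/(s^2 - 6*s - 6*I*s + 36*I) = (s + 6)/(s - 6)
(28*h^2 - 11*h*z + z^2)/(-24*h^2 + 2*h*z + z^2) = (-7*h + z)/(6*h + z)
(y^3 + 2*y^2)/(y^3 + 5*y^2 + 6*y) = y/(y + 3)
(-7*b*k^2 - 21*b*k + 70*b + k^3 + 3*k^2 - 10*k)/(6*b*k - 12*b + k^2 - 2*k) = (-7*b*k - 35*b + k^2 + 5*k)/(6*b + k)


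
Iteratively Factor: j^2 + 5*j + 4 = (j + 4)*(j + 1)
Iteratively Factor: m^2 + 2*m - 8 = (m + 4)*(m - 2)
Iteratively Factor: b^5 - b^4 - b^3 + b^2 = (b)*(b^4 - b^3 - b^2 + b) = b*(b + 1)*(b^3 - 2*b^2 + b) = b*(b - 1)*(b + 1)*(b^2 - b) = b*(b - 1)^2*(b + 1)*(b)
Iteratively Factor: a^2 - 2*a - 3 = (a + 1)*(a - 3)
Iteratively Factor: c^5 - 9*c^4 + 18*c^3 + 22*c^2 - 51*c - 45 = (c - 5)*(c^4 - 4*c^3 - 2*c^2 + 12*c + 9) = (c - 5)*(c - 3)*(c^3 - c^2 - 5*c - 3) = (c - 5)*(c - 3)*(c + 1)*(c^2 - 2*c - 3) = (c - 5)*(c - 3)^2*(c + 1)*(c + 1)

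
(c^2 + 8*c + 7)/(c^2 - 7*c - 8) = (c + 7)/(c - 8)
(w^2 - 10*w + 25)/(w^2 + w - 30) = (w - 5)/(w + 6)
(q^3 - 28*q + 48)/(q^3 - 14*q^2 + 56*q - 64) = (q + 6)/(q - 8)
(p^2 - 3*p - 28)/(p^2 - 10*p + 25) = (p^2 - 3*p - 28)/(p^2 - 10*p + 25)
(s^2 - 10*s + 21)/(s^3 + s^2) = (s^2 - 10*s + 21)/(s^2*(s + 1))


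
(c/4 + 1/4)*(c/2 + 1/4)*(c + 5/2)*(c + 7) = c^4/8 + 11*c^3/8 + 129*c^2/32 + 31*c/8 + 35/32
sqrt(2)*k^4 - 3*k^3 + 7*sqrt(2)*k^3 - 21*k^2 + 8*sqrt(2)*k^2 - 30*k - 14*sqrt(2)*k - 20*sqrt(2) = (k + 2)*(k + 5)*(k - 2*sqrt(2))*(sqrt(2)*k + 1)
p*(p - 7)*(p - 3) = p^3 - 10*p^2 + 21*p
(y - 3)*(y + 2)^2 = y^3 + y^2 - 8*y - 12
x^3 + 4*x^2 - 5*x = x*(x - 1)*(x + 5)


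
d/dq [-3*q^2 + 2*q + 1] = 2 - 6*q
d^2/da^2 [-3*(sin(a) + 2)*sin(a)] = 6*sin(a) - 6*cos(2*a)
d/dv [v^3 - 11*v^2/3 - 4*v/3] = 3*v^2 - 22*v/3 - 4/3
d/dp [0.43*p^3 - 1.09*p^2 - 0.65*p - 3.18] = 1.29*p^2 - 2.18*p - 0.65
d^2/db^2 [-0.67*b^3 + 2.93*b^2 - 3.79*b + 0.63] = 5.86 - 4.02*b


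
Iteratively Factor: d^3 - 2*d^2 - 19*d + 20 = (d + 4)*(d^2 - 6*d + 5) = (d - 1)*(d + 4)*(d - 5)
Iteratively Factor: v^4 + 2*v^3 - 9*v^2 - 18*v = (v)*(v^3 + 2*v^2 - 9*v - 18) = v*(v + 2)*(v^2 - 9) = v*(v - 3)*(v + 2)*(v + 3)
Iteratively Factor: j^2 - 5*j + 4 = (j - 4)*(j - 1)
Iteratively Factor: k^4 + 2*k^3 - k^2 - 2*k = (k + 1)*(k^3 + k^2 - 2*k) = k*(k + 1)*(k^2 + k - 2) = k*(k + 1)*(k + 2)*(k - 1)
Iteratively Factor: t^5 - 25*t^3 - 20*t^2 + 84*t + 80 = (t + 4)*(t^4 - 4*t^3 - 9*t^2 + 16*t + 20) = (t - 2)*(t + 4)*(t^3 - 2*t^2 - 13*t - 10) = (t - 5)*(t - 2)*(t + 4)*(t^2 + 3*t + 2) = (t - 5)*(t - 2)*(t + 2)*(t + 4)*(t + 1)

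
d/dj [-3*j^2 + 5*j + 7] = 5 - 6*j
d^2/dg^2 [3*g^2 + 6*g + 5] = 6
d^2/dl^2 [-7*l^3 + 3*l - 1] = -42*l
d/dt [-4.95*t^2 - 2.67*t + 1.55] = -9.9*t - 2.67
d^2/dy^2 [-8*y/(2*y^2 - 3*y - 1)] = 16*(y*(4*y - 3)^2 + 3*(2*y - 1)*(-2*y^2 + 3*y + 1))/(-2*y^2 + 3*y + 1)^3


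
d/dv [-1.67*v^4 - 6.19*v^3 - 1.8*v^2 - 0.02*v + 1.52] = -6.68*v^3 - 18.57*v^2 - 3.6*v - 0.02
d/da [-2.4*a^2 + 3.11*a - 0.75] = 3.11 - 4.8*a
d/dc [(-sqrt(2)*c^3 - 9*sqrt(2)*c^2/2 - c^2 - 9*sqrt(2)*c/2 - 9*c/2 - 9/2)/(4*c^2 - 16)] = (-2*sqrt(2)*c^4 + 9*c^2 + 33*sqrt(2)*c^2 + 34*c + 72*sqrt(2)*c + 36 + 36*sqrt(2))/(8*(c^4 - 8*c^2 + 16))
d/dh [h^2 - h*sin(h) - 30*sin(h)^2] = -h*cos(h) + 2*h - sin(h) - 30*sin(2*h)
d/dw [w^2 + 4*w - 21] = 2*w + 4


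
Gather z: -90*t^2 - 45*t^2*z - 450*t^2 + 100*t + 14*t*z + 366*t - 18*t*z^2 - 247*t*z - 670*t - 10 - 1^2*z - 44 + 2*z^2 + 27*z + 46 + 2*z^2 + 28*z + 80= -540*t^2 - 204*t + z^2*(4 - 18*t) + z*(-45*t^2 - 233*t + 54) + 72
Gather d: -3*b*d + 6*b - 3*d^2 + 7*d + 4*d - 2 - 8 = 6*b - 3*d^2 + d*(11 - 3*b) - 10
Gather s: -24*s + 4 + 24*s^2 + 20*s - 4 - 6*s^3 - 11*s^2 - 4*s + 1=-6*s^3 + 13*s^2 - 8*s + 1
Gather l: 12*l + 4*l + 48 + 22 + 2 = 16*l + 72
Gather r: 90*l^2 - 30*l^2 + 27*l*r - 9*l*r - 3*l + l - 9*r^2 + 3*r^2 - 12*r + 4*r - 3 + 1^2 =60*l^2 - 2*l - 6*r^2 + r*(18*l - 8) - 2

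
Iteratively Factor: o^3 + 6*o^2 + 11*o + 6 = (o + 3)*(o^2 + 3*o + 2) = (o + 2)*(o + 3)*(o + 1)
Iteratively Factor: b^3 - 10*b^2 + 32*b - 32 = (b - 4)*(b^2 - 6*b + 8) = (b - 4)^2*(b - 2)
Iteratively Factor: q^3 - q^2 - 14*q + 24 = (q - 3)*(q^2 + 2*q - 8) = (q - 3)*(q + 4)*(q - 2)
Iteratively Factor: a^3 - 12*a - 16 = (a + 2)*(a^2 - 2*a - 8) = (a + 2)^2*(a - 4)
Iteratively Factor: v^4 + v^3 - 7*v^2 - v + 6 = (v - 1)*(v^3 + 2*v^2 - 5*v - 6) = (v - 1)*(v + 3)*(v^2 - v - 2) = (v - 1)*(v + 1)*(v + 3)*(v - 2)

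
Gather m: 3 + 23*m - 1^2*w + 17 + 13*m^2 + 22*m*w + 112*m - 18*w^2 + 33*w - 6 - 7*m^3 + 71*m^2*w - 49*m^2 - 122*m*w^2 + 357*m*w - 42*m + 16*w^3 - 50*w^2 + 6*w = -7*m^3 + m^2*(71*w - 36) + m*(-122*w^2 + 379*w + 93) + 16*w^3 - 68*w^2 + 38*w + 14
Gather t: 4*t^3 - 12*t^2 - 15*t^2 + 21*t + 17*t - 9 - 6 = 4*t^3 - 27*t^2 + 38*t - 15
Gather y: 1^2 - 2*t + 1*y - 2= -2*t + y - 1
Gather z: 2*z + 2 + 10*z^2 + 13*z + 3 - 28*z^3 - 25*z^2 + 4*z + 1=-28*z^3 - 15*z^2 + 19*z + 6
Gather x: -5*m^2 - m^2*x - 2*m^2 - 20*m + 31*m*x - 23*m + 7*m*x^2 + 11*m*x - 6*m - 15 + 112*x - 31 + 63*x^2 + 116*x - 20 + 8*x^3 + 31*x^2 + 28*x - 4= -7*m^2 - 49*m + 8*x^3 + x^2*(7*m + 94) + x*(-m^2 + 42*m + 256) - 70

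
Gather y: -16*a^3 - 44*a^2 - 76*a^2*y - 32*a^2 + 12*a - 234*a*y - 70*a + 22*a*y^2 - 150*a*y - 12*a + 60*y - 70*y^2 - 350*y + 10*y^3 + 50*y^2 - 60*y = -16*a^3 - 76*a^2 - 70*a + 10*y^3 + y^2*(22*a - 20) + y*(-76*a^2 - 384*a - 350)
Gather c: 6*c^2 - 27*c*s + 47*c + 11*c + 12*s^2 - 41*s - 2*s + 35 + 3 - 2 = 6*c^2 + c*(58 - 27*s) + 12*s^2 - 43*s + 36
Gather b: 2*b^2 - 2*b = 2*b^2 - 2*b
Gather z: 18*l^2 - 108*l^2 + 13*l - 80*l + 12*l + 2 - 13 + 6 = -90*l^2 - 55*l - 5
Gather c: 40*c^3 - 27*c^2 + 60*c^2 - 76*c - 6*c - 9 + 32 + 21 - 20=40*c^3 + 33*c^2 - 82*c + 24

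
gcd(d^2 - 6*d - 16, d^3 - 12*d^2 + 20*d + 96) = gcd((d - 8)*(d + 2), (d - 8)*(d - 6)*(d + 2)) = d^2 - 6*d - 16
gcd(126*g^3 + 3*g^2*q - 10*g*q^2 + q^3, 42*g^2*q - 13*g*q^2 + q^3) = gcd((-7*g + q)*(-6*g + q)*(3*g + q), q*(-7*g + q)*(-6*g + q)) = 42*g^2 - 13*g*q + q^2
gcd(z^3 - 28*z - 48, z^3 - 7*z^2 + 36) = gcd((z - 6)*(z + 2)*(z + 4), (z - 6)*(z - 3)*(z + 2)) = z^2 - 4*z - 12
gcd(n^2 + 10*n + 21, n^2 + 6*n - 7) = n + 7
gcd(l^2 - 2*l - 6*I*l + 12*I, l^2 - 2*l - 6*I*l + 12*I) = l^2 + l*(-2 - 6*I) + 12*I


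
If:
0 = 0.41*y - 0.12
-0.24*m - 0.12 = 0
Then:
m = -0.50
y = 0.29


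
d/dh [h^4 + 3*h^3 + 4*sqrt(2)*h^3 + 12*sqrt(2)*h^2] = h*(4*h^2 + 9*h + 12*sqrt(2)*h + 24*sqrt(2))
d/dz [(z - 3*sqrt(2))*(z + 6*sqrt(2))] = 2*z + 3*sqrt(2)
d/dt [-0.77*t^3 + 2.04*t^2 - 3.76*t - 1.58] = -2.31*t^2 + 4.08*t - 3.76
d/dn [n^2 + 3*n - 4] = 2*n + 3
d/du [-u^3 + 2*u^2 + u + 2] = -3*u^2 + 4*u + 1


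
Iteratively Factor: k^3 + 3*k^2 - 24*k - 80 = (k + 4)*(k^2 - k - 20) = (k + 4)^2*(k - 5)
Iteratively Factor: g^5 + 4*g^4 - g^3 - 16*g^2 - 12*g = (g - 2)*(g^4 + 6*g^3 + 11*g^2 + 6*g) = (g - 2)*(g + 1)*(g^3 + 5*g^2 + 6*g) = g*(g - 2)*(g + 1)*(g^2 + 5*g + 6) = g*(g - 2)*(g + 1)*(g + 3)*(g + 2)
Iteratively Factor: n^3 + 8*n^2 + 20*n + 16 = (n + 2)*(n^2 + 6*n + 8) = (n + 2)*(n + 4)*(n + 2)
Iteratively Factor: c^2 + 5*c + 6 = (c + 2)*(c + 3)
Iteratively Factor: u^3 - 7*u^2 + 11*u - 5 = (u - 1)*(u^2 - 6*u + 5) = (u - 5)*(u - 1)*(u - 1)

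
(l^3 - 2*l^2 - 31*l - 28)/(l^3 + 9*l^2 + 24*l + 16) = (l - 7)/(l + 4)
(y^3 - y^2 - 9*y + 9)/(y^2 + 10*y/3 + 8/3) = 3*(y^3 - y^2 - 9*y + 9)/(3*y^2 + 10*y + 8)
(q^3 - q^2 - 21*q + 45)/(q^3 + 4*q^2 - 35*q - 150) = (q^2 - 6*q + 9)/(q^2 - q - 30)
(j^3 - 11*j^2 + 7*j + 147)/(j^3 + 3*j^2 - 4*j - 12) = (j^2 - 14*j + 49)/(j^2 - 4)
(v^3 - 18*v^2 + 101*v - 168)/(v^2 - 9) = (v^2 - 15*v + 56)/(v + 3)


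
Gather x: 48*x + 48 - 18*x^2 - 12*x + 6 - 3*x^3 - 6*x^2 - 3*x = -3*x^3 - 24*x^2 + 33*x + 54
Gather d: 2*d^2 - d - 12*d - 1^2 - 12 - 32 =2*d^2 - 13*d - 45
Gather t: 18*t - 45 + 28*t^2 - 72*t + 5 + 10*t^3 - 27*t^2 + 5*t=10*t^3 + t^2 - 49*t - 40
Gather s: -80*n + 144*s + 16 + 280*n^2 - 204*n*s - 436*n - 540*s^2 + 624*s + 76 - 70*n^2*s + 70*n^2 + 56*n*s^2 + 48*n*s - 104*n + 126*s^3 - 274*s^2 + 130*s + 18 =350*n^2 - 620*n + 126*s^3 + s^2*(56*n - 814) + s*(-70*n^2 - 156*n + 898) + 110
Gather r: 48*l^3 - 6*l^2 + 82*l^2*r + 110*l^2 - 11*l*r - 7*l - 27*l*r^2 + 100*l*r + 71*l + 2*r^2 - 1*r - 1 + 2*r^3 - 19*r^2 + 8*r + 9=48*l^3 + 104*l^2 + 64*l + 2*r^3 + r^2*(-27*l - 17) + r*(82*l^2 + 89*l + 7) + 8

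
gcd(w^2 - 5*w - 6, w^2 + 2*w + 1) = w + 1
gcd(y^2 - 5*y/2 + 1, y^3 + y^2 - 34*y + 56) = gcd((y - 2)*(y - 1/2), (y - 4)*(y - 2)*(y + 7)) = y - 2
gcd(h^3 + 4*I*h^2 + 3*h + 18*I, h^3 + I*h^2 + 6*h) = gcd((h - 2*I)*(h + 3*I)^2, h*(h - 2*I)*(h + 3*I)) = h^2 + I*h + 6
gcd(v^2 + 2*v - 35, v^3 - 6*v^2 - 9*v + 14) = 1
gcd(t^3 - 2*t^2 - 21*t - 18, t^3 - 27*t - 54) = t^2 - 3*t - 18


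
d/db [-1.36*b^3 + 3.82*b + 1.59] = 3.82 - 4.08*b^2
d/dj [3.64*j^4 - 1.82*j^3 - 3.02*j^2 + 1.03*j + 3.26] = 14.56*j^3 - 5.46*j^2 - 6.04*j + 1.03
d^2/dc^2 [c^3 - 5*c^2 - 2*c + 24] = 6*c - 10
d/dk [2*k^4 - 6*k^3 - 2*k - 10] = 8*k^3 - 18*k^2 - 2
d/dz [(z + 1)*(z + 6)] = 2*z + 7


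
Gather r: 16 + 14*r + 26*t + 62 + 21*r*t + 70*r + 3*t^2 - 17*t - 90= r*(21*t + 84) + 3*t^2 + 9*t - 12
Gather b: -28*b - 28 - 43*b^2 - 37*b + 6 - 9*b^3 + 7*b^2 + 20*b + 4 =-9*b^3 - 36*b^2 - 45*b - 18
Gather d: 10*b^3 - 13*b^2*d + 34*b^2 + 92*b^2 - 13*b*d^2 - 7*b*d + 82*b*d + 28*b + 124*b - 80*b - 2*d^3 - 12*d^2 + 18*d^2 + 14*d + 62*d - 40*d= 10*b^3 + 126*b^2 + 72*b - 2*d^3 + d^2*(6 - 13*b) + d*(-13*b^2 + 75*b + 36)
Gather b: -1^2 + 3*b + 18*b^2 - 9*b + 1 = 18*b^2 - 6*b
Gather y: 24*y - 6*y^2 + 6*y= -6*y^2 + 30*y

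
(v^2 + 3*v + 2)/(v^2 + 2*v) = (v + 1)/v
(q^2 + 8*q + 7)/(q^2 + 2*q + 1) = (q + 7)/(q + 1)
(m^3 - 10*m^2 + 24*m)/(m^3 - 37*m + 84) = m*(m - 6)/(m^2 + 4*m - 21)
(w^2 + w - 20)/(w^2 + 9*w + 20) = (w - 4)/(w + 4)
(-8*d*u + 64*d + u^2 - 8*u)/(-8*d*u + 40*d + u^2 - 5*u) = (u - 8)/(u - 5)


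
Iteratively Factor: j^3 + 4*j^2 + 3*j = (j + 3)*(j^2 + j) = (j + 1)*(j + 3)*(j)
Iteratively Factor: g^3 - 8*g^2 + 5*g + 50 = (g - 5)*(g^2 - 3*g - 10) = (g - 5)^2*(g + 2)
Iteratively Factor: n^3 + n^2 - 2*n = (n)*(n^2 + n - 2) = n*(n - 1)*(n + 2)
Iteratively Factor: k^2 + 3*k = (k)*(k + 3)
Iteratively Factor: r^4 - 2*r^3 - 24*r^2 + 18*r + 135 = (r + 3)*(r^3 - 5*r^2 - 9*r + 45) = (r + 3)^2*(r^2 - 8*r + 15) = (r - 3)*(r + 3)^2*(r - 5)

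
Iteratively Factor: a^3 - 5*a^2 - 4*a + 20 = (a + 2)*(a^2 - 7*a + 10) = (a - 2)*(a + 2)*(a - 5)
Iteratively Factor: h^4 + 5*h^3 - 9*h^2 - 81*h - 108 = (h + 3)*(h^3 + 2*h^2 - 15*h - 36) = (h - 4)*(h + 3)*(h^2 + 6*h + 9) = (h - 4)*(h + 3)^2*(h + 3)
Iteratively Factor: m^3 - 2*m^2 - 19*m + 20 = (m + 4)*(m^2 - 6*m + 5) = (m - 5)*(m + 4)*(m - 1)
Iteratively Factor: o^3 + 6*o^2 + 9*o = (o)*(o^2 + 6*o + 9) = o*(o + 3)*(o + 3)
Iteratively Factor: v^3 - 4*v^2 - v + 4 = (v + 1)*(v^2 - 5*v + 4) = (v - 4)*(v + 1)*(v - 1)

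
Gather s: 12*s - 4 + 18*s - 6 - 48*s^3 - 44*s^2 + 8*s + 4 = -48*s^3 - 44*s^2 + 38*s - 6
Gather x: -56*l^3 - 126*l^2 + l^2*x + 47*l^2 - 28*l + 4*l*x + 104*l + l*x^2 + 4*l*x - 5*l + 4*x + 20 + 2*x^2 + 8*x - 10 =-56*l^3 - 79*l^2 + 71*l + x^2*(l + 2) + x*(l^2 + 8*l + 12) + 10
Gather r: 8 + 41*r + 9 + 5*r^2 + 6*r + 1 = 5*r^2 + 47*r + 18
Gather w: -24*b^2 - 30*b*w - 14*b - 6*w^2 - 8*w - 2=-24*b^2 - 14*b - 6*w^2 + w*(-30*b - 8) - 2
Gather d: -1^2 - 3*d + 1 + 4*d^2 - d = 4*d^2 - 4*d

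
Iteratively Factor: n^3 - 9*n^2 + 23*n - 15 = (n - 3)*(n^2 - 6*n + 5) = (n - 3)*(n - 1)*(n - 5)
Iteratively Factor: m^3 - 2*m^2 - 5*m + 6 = (m - 3)*(m^2 + m - 2) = (m - 3)*(m - 1)*(m + 2)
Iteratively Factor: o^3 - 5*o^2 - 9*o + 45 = (o - 5)*(o^2 - 9) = (o - 5)*(o + 3)*(o - 3)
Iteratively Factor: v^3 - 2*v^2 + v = (v)*(v^2 - 2*v + 1) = v*(v - 1)*(v - 1)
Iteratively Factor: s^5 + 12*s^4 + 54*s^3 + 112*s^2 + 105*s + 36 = (s + 3)*(s^4 + 9*s^3 + 27*s^2 + 31*s + 12) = (s + 3)*(s + 4)*(s^3 + 5*s^2 + 7*s + 3) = (s + 1)*(s + 3)*(s + 4)*(s^2 + 4*s + 3) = (s + 1)*(s + 3)^2*(s + 4)*(s + 1)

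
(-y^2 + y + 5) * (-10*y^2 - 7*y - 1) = 10*y^4 - 3*y^3 - 56*y^2 - 36*y - 5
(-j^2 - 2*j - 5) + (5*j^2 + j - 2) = 4*j^2 - j - 7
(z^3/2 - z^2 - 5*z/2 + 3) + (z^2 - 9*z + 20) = z^3/2 - 23*z/2 + 23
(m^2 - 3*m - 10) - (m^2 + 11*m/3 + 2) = -20*m/3 - 12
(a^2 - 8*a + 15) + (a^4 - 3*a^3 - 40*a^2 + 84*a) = a^4 - 3*a^3 - 39*a^2 + 76*a + 15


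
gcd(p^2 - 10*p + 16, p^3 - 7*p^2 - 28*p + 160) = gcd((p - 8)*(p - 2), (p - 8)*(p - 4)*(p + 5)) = p - 8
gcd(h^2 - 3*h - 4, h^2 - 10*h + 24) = h - 4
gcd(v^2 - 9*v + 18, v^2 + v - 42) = v - 6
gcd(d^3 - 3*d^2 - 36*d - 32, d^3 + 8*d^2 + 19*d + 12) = d^2 + 5*d + 4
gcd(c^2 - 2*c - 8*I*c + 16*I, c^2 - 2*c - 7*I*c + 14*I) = c - 2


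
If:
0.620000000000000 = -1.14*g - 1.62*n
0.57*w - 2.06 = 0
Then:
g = -1.42105263157895*n - 0.543859649122807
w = 3.61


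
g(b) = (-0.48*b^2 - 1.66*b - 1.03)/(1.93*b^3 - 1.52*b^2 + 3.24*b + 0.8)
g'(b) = (-0.96*b - 1.66)/(1.93*b^3 - 1.52*b^2 + 3.24*b + 0.8) + (-5.79*b^2 + 3.04*b - 3.24)*(-0.48*b^2 - 1.66*b - 1.03)/(1.93*b^3 - 1.52*b^2 + 3.24*b + 0.8)^2 = (0.9264*b^4 + 6.4076*b^3 + 1.8853*b^2 - 3.8992*b + 2.0092)/(3.7249*b^6 - 5.8672*b^5 + 14.8168*b^4 - 6.7616*b^3 + 8.0656*b^2 + 5.184*b + 0.64)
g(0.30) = -0.93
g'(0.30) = 0.42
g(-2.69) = 0.00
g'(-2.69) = -0.02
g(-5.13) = 0.02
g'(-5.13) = -0.00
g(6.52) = -0.07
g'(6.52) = 0.01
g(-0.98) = -0.02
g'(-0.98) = 0.08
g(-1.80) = -0.02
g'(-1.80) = -0.03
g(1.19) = -0.64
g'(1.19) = 0.38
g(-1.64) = -0.02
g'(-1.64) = -0.03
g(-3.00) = 0.00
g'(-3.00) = -0.01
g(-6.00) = 0.02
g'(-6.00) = -0.00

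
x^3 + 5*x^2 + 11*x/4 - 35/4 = (x - 1)*(x + 5/2)*(x + 7/2)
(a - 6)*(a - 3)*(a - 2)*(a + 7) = a^4 - 4*a^3 - 41*a^2 + 216*a - 252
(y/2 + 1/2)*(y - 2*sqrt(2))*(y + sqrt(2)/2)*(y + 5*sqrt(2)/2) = y^4/2 + y^3/2 + sqrt(2)*y^3/2 - 19*y^2/4 + sqrt(2)*y^2/2 - 19*y/4 - 5*sqrt(2)*y/2 - 5*sqrt(2)/2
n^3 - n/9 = n*(n - 1/3)*(n + 1/3)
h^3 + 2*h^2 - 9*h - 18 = (h - 3)*(h + 2)*(h + 3)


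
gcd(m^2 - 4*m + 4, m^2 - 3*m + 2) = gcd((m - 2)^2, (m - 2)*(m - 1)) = m - 2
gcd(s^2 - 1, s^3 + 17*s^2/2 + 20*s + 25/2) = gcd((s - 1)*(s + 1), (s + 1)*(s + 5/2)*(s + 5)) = s + 1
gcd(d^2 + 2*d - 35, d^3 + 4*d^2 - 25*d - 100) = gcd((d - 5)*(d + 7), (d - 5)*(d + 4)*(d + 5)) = d - 5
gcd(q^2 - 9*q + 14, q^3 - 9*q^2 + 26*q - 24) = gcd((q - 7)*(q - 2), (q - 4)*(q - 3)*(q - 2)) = q - 2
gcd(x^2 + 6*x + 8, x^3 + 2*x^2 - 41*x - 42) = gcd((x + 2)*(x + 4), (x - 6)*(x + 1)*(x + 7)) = 1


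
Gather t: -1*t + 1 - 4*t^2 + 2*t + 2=-4*t^2 + t + 3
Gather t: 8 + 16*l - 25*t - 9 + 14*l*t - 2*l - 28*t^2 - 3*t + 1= 14*l - 28*t^2 + t*(14*l - 28)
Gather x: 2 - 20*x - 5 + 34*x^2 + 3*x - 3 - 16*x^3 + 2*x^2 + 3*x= -16*x^3 + 36*x^2 - 14*x - 6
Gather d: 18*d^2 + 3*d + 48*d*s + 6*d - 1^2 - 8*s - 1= 18*d^2 + d*(48*s + 9) - 8*s - 2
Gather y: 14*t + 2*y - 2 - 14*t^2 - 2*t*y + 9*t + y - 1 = -14*t^2 + 23*t + y*(3 - 2*t) - 3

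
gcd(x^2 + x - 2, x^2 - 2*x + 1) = x - 1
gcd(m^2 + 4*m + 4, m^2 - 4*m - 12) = m + 2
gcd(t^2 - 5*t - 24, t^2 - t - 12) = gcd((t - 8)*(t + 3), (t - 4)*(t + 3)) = t + 3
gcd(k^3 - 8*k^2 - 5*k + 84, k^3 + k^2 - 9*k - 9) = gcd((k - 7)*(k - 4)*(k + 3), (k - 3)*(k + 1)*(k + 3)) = k + 3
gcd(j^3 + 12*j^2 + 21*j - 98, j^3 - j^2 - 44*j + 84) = j^2 + 5*j - 14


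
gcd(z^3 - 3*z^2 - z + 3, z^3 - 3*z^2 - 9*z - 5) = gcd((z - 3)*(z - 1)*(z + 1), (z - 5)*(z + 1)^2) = z + 1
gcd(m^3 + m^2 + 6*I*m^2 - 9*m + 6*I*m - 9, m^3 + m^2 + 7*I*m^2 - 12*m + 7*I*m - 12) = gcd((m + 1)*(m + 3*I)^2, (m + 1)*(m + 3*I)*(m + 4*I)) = m^2 + m*(1 + 3*I) + 3*I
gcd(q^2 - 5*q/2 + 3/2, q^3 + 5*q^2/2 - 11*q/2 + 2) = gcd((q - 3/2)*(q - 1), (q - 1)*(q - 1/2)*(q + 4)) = q - 1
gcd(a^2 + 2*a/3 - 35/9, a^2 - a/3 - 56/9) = a + 7/3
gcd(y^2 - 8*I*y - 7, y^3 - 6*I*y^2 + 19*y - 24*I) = y - I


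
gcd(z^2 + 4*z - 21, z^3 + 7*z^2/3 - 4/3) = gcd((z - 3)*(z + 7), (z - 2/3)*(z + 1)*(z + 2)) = 1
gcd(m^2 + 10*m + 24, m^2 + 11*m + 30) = m + 6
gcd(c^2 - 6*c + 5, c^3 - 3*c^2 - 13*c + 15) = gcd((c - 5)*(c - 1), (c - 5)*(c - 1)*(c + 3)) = c^2 - 6*c + 5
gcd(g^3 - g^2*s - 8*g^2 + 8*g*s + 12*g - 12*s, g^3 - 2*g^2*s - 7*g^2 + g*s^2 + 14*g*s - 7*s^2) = -g + s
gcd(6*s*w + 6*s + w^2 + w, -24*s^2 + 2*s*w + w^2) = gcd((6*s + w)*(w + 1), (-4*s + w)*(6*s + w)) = 6*s + w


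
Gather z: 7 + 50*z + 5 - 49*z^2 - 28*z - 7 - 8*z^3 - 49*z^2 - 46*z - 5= -8*z^3 - 98*z^2 - 24*z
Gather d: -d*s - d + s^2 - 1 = d*(-s - 1) + s^2 - 1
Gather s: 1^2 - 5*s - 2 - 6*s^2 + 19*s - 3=-6*s^2 + 14*s - 4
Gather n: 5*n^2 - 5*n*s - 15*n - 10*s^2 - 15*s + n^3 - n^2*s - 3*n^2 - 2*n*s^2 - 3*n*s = n^3 + n^2*(2 - s) + n*(-2*s^2 - 8*s - 15) - 10*s^2 - 15*s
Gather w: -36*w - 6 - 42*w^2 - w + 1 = -42*w^2 - 37*w - 5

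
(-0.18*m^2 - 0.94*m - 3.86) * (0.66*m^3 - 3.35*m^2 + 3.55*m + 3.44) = -0.1188*m^5 - 0.0174*m^4 - 0.0376*m^3 + 8.9748*m^2 - 16.9366*m - 13.2784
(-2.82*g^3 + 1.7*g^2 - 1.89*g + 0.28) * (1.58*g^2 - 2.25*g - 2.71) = -4.4556*g^5 + 9.031*g^4 + 0.831*g^3 + 0.0878999999999994*g^2 + 4.4919*g - 0.7588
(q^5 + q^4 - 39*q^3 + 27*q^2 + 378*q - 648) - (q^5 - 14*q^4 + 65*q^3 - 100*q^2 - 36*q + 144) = 15*q^4 - 104*q^3 + 127*q^2 + 414*q - 792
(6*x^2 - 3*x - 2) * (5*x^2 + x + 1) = 30*x^4 - 9*x^3 - 7*x^2 - 5*x - 2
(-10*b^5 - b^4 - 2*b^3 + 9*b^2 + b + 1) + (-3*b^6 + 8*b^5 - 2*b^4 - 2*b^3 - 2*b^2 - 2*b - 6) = -3*b^6 - 2*b^5 - 3*b^4 - 4*b^3 + 7*b^2 - b - 5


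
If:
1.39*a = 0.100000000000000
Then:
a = 0.07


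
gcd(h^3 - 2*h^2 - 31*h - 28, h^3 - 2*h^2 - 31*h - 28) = h^3 - 2*h^2 - 31*h - 28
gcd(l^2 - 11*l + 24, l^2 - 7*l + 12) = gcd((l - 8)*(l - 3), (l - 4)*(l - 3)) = l - 3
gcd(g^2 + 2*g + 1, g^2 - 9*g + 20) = 1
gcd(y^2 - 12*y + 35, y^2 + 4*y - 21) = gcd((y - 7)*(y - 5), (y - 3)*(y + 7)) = 1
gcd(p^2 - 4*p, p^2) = p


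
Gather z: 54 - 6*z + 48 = 102 - 6*z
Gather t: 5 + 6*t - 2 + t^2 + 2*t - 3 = t^2 + 8*t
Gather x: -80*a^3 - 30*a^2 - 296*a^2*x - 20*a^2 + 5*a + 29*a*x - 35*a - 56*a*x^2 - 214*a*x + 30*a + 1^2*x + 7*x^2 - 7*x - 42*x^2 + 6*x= -80*a^3 - 50*a^2 + x^2*(-56*a - 35) + x*(-296*a^2 - 185*a)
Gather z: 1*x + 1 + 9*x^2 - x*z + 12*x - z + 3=9*x^2 + 13*x + z*(-x - 1) + 4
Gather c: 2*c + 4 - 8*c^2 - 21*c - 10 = -8*c^2 - 19*c - 6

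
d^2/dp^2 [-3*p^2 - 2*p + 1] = -6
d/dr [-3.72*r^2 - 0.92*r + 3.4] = -7.44*r - 0.92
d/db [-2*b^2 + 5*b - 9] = 5 - 4*b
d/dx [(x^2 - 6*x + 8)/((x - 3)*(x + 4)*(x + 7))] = (-x^4 + 12*x^3 + 19*x^2 - 296*x + 544)/(x^6 + 16*x^5 + 54*x^4 - 248*x^3 - 1319*x^2 + 840*x + 7056)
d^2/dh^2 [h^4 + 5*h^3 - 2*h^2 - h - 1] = 12*h^2 + 30*h - 4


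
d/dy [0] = 0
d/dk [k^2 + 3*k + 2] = 2*k + 3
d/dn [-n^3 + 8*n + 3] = 8 - 3*n^2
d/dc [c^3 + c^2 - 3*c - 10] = 3*c^2 + 2*c - 3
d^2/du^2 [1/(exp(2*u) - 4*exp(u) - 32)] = 4*((1 - exp(u))*(-exp(2*u) + 4*exp(u) + 32) - 2*(exp(u) - 2)^2*exp(u))*exp(u)/(-exp(2*u) + 4*exp(u) + 32)^3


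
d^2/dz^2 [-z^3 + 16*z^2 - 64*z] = 32 - 6*z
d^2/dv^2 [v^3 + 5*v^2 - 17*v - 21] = 6*v + 10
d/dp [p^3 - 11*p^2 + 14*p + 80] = 3*p^2 - 22*p + 14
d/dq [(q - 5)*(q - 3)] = 2*q - 8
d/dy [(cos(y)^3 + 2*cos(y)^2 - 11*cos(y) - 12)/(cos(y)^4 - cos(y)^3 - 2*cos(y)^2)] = (cos(y)^3 + 2*cos(y)^2 - 38*cos(y) + 48)*sin(y)/((cos(y) - 2)^2*cos(y)^3)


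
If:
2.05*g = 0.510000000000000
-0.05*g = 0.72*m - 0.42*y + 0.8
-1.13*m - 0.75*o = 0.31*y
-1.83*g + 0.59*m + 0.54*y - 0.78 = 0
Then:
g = 0.25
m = 0.13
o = -1.08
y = 2.15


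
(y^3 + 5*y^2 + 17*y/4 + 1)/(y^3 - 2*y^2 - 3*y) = (y^3 + 5*y^2 + 17*y/4 + 1)/(y*(y^2 - 2*y - 3))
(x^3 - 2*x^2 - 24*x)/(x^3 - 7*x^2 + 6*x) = (x + 4)/(x - 1)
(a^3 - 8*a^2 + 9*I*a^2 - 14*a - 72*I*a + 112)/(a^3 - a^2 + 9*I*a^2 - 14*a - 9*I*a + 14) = (a - 8)/(a - 1)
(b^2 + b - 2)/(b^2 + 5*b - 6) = (b + 2)/(b + 6)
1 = 1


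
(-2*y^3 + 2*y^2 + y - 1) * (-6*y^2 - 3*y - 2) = 12*y^5 - 6*y^4 - 8*y^3 - y^2 + y + 2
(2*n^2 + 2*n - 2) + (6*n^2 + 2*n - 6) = 8*n^2 + 4*n - 8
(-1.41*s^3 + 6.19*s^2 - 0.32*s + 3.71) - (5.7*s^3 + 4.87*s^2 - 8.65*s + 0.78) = -7.11*s^3 + 1.32*s^2 + 8.33*s + 2.93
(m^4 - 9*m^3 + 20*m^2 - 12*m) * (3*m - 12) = 3*m^5 - 39*m^4 + 168*m^3 - 276*m^2 + 144*m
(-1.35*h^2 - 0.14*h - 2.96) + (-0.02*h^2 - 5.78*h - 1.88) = -1.37*h^2 - 5.92*h - 4.84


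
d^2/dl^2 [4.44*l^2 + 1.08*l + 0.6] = 8.88000000000000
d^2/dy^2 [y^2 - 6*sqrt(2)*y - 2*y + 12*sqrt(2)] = 2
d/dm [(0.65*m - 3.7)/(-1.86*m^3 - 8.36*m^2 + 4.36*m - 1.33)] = (2.418*m^3 - 15.212*m^2 - 61.864*m + 15.2675)/(3.4596*m^6 + 31.0992*m^5 + 53.6704*m^4 - 67.9516*m^3 + 41.2472*m^2 - 11.5976*m + 1.7689)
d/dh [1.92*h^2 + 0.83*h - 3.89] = 3.84*h + 0.83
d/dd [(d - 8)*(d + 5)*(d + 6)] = 3*d^2 + 6*d - 58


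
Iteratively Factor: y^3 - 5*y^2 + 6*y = (y)*(y^2 - 5*y + 6) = y*(y - 2)*(y - 3)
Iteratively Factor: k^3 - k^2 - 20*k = (k)*(k^2 - k - 20) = k*(k - 5)*(k + 4)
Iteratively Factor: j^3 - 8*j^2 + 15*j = (j - 3)*(j^2 - 5*j) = j*(j - 3)*(j - 5)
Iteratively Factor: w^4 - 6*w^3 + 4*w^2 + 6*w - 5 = (w - 1)*(w^3 - 5*w^2 - w + 5) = (w - 1)^2*(w^2 - 4*w - 5) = (w - 1)^2*(w + 1)*(w - 5)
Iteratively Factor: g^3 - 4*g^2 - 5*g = (g + 1)*(g^2 - 5*g) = (g - 5)*(g + 1)*(g)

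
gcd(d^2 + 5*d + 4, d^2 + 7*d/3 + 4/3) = d + 1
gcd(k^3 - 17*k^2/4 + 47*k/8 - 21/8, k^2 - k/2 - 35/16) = k - 7/4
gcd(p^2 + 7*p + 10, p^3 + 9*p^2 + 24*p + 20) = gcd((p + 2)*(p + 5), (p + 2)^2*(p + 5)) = p^2 + 7*p + 10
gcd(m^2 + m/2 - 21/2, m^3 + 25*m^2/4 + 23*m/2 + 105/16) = m + 7/2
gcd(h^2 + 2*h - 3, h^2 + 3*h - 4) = h - 1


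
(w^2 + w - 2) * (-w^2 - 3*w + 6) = -w^4 - 4*w^3 + 5*w^2 + 12*w - 12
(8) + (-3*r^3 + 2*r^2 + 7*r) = -3*r^3 + 2*r^2 + 7*r + 8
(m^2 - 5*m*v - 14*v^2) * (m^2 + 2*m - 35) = m^4 - 5*m^3*v + 2*m^3 - 14*m^2*v^2 - 10*m^2*v - 35*m^2 - 28*m*v^2 + 175*m*v + 490*v^2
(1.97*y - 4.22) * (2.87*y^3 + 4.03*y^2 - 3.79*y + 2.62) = 5.6539*y^4 - 4.1723*y^3 - 24.4729*y^2 + 21.1552*y - 11.0564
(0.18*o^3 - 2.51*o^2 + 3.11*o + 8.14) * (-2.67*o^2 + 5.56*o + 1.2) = -0.4806*o^5 + 7.7025*o^4 - 22.0433*o^3 - 7.4542*o^2 + 48.9904*o + 9.768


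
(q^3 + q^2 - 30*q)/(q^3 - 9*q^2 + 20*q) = (q + 6)/(q - 4)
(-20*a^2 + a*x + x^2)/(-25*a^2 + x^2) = (-4*a + x)/(-5*a + x)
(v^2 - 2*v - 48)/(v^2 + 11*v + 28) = (v^2 - 2*v - 48)/(v^2 + 11*v + 28)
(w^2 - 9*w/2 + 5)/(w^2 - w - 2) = (w - 5/2)/(w + 1)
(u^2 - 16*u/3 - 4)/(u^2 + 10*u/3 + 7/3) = (3*u^2 - 16*u - 12)/(3*u^2 + 10*u + 7)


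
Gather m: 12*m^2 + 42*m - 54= 12*m^2 + 42*m - 54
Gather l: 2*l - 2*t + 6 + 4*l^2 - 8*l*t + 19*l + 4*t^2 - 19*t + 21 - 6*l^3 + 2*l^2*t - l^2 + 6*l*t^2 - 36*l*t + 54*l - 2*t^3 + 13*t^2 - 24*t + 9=-6*l^3 + l^2*(2*t + 3) + l*(6*t^2 - 44*t + 75) - 2*t^3 + 17*t^2 - 45*t + 36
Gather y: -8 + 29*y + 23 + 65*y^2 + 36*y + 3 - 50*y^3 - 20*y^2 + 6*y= -50*y^3 + 45*y^2 + 71*y + 18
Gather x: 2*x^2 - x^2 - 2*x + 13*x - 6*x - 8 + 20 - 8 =x^2 + 5*x + 4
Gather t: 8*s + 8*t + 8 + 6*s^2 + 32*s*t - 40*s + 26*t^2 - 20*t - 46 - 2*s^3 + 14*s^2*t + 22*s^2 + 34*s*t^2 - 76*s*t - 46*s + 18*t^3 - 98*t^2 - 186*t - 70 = -2*s^3 + 28*s^2 - 78*s + 18*t^3 + t^2*(34*s - 72) + t*(14*s^2 - 44*s - 198) - 108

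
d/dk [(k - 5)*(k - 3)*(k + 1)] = 3*k^2 - 14*k + 7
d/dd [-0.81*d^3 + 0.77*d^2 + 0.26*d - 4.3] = -2.43*d^2 + 1.54*d + 0.26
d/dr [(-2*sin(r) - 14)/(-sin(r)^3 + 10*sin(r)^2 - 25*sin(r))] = 2*(-21*sin(r) + cos(2*r) + 34)*cos(r)/((sin(r) - 5)^3*sin(r)^2)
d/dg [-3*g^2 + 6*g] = 6 - 6*g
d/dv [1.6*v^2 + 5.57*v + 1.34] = 3.2*v + 5.57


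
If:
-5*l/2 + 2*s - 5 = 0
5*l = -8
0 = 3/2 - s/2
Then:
No Solution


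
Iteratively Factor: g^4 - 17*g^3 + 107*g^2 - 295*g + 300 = (g - 3)*(g^3 - 14*g^2 + 65*g - 100) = (g - 5)*(g - 3)*(g^2 - 9*g + 20) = (g - 5)^2*(g - 3)*(g - 4)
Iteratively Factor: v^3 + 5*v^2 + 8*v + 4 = (v + 1)*(v^2 + 4*v + 4) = (v + 1)*(v + 2)*(v + 2)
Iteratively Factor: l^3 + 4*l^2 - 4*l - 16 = (l + 2)*(l^2 + 2*l - 8) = (l + 2)*(l + 4)*(l - 2)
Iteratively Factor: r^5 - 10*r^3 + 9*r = (r + 1)*(r^4 - r^3 - 9*r^2 + 9*r) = r*(r + 1)*(r^3 - r^2 - 9*r + 9) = r*(r - 3)*(r + 1)*(r^2 + 2*r - 3) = r*(r - 3)*(r + 1)*(r + 3)*(r - 1)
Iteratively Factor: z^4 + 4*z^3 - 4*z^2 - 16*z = (z)*(z^3 + 4*z^2 - 4*z - 16) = z*(z - 2)*(z^2 + 6*z + 8) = z*(z - 2)*(z + 4)*(z + 2)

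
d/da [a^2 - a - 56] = 2*a - 1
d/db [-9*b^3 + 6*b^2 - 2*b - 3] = -27*b^2 + 12*b - 2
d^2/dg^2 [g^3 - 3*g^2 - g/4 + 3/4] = 6*g - 6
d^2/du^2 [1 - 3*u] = 0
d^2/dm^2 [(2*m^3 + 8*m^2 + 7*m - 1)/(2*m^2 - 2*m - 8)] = (25*m^3 + 117*m^2 + 183*m + 95)/(m^6 - 3*m^5 - 9*m^4 + 23*m^3 + 36*m^2 - 48*m - 64)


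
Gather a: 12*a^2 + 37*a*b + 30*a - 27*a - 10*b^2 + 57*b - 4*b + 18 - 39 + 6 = 12*a^2 + a*(37*b + 3) - 10*b^2 + 53*b - 15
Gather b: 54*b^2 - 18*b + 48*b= 54*b^2 + 30*b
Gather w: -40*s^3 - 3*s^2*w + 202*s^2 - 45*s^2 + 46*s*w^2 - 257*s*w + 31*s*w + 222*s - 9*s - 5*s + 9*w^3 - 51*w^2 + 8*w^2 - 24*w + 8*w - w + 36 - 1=-40*s^3 + 157*s^2 + 208*s + 9*w^3 + w^2*(46*s - 43) + w*(-3*s^2 - 226*s - 17) + 35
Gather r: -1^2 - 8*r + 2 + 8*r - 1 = 0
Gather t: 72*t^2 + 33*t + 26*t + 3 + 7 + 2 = 72*t^2 + 59*t + 12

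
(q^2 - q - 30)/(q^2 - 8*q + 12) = (q + 5)/(q - 2)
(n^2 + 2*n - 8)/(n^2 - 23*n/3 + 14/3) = 3*(n^2 + 2*n - 8)/(3*n^2 - 23*n + 14)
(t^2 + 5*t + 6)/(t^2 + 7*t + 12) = (t + 2)/(t + 4)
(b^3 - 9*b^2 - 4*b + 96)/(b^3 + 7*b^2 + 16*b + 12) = (b^2 - 12*b + 32)/(b^2 + 4*b + 4)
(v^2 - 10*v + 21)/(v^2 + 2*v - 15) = (v - 7)/(v + 5)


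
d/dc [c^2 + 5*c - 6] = 2*c + 5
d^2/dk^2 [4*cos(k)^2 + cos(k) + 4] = -cos(k) - 8*cos(2*k)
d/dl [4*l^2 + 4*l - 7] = 8*l + 4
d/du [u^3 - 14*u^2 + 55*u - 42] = 3*u^2 - 28*u + 55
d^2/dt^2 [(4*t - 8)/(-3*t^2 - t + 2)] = 8*(-(t - 2)*(6*t + 1)^2 + (9*t - 5)*(3*t^2 + t - 2))/(3*t^2 + t - 2)^3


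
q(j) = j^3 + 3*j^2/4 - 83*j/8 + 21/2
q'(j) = 3*j^2 + 3*j/2 - 83/8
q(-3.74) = 7.48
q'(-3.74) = 25.98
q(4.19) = 53.76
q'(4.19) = 48.58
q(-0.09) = 11.44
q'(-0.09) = -10.49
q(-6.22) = -136.59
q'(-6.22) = 96.36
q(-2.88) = 22.71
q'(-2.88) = 10.19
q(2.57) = 5.76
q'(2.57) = 13.29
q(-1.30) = 23.06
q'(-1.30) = -7.26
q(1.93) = 0.46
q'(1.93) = 3.69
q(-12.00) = -1485.00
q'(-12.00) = 403.62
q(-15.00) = -3040.12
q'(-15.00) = 642.12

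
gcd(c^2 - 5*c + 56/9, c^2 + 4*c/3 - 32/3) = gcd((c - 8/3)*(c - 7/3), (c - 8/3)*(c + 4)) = c - 8/3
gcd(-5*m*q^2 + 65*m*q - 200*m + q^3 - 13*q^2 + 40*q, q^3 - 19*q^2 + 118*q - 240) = q^2 - 13*q + 40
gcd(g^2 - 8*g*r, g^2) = g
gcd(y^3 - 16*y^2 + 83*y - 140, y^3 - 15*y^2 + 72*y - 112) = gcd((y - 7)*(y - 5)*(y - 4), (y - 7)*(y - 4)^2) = y^2 - 11*y + 28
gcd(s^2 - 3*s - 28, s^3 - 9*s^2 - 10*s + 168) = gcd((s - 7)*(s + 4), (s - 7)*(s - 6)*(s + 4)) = s^2 - 3*s - 28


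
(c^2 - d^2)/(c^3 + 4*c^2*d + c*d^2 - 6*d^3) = (c + d)/(c^2 + 5*c*d + 6*d^2)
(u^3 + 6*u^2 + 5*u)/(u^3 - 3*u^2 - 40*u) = (u + 1)/(u - 8)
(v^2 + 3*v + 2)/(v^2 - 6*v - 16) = (v + 1)/(v - 8)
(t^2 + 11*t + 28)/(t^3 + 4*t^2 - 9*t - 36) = (t + 7)/(t^2 - 9)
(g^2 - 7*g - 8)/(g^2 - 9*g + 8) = (g + 1)/(g - 1)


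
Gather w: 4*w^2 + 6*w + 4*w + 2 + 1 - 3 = 4*w^2 + 10*w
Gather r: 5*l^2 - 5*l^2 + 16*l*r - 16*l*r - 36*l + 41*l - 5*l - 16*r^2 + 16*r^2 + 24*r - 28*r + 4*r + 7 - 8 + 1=0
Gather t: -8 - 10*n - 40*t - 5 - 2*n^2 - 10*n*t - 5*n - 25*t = -2*n^2 - 15*n + t*(-10*n - 65) - 13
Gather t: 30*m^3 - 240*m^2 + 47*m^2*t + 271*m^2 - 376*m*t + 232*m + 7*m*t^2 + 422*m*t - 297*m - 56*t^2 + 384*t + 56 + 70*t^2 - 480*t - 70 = 30*m^3 + 31*m^2 - 65*m + t^2*(7*m + 14) + t*(47*m^2 + 46*m - 96) - 14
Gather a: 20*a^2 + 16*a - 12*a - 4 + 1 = 20*a^2 + 4*a - 3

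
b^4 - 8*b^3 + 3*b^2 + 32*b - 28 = (b - 7)*(b - 2)*(b - 1)*(b + 2)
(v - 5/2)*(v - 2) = v^2 - 9*v/2 + 5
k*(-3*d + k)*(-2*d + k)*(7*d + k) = 42*d^3*k - 29*d^2*k^2 + 2*d*k^3 + k^4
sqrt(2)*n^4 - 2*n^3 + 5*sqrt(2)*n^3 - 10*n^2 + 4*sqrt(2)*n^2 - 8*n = n*(n + 4)*(n - sqrt(2))*(sqrt(2)*n + sqrt(2))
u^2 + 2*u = u*(u + 2)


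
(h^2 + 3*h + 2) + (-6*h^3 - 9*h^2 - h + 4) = -6*h^3 - 8*h^2 + 2*h + 6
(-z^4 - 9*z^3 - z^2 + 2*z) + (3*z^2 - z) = -z^4 - 9*z^3 + 2*z^2 + z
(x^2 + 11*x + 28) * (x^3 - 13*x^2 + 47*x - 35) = x^5 - 2*x^4 - 68*x^3 + 118*x^2 + 931*x - 980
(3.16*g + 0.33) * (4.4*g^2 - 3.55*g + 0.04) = 13.904*g^3 - 9.766*g^2 - 1.0451*g + 0.0132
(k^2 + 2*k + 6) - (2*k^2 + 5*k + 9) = -k^2 - 3*k - 3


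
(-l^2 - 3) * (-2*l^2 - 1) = 2*l^4 + 7*l^2 + 3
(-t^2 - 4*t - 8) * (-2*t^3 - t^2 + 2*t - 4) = 2*t^5 + 9*t^4 + 18*t^3 + 4*t^2 + 32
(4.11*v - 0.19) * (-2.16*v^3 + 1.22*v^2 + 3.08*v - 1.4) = -8.8776*v^4 + 5.4246*v^3 + 12.427*v^2 - 6.3392*v + 0.266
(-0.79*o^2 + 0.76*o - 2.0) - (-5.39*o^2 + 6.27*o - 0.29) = 4.6*o^2 - 5.51*o - 1.71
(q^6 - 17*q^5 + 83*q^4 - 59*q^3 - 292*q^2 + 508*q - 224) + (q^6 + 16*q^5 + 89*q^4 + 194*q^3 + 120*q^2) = 2*q^6 - q^5 + 172*q^4 + 135*q^3 - 172*q^2 + 508*q - 224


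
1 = 1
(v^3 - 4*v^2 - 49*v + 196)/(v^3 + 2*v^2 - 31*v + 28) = (v - 7)/(v - 1)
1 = 1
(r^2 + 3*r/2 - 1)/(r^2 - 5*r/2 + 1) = (r + 2)/(r - 2)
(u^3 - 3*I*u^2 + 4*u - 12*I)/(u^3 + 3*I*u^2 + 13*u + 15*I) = (u^2 + 4)/(u^2 + 6*I*u - 5)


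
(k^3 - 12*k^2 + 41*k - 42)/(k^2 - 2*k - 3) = (k^2 - 9*k + 14)/(k + 1)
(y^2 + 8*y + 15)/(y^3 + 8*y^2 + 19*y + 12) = (y + 5)/(y^2 + 5*y + 4)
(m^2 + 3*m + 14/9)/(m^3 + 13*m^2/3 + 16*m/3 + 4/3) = (9*m^2 + 27*m + 14)/(3*(3*m^3 + 13*m^2 + 16*m + 4))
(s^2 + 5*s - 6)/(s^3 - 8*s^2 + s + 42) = (s^2 + 5*s - 6)/(s^3 - 8*s^2 + s + 42)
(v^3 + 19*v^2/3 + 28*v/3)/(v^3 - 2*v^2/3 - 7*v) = (v + 4)/(v - 3)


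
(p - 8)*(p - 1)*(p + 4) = p^3 - 5*p^2 - 28*p + 32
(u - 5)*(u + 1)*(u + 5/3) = u^3 - 7*u^2/3 - 35*u/3 - 25/3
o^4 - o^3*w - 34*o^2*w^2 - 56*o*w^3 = o*(o - 7*w)*(o + 2*w)*(o + 4*w)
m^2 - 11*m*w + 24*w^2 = (m - 8*w)*(m - 3*w)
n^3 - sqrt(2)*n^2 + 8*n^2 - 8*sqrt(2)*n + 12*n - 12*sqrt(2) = (n + 2)*(n + 6)*(n - sqrt(2))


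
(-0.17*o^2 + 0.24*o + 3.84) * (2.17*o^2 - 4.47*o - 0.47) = -0.3689*o^4 + 1.2807*o^3 + 7.3399*o^2 - 17.2776*o - 1.8048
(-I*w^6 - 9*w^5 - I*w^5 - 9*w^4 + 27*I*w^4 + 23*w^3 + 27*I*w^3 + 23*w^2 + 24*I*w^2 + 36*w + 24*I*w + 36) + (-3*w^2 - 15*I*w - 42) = -I*w^6 - 9*w^5 - I*w^5 - 9*w^4 + 27*I*w^4 + 23*w^3 + 27*I*w^3 + 20*w^2 + 24*I*w^2 + 36*w + 9*I*w - 6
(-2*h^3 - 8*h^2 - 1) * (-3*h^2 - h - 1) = 6*h^5 + 26*h^4 + 10*h^3 + 11*h^2 + h + 1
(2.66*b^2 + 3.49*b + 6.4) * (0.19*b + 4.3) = 0.5054*b^3 + 12.1011*b^2 + 16.223*b + 27.52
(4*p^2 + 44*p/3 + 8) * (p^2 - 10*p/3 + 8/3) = 4*p^4 + 4*p^3/3 - 272*p^2/9 + 112*p/9 + 64/3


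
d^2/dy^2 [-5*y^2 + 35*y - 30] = -10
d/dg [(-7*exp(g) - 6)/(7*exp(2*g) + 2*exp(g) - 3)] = (49*exp(2*g) + 84*exp(g) + 33)*exp(g)/(49*exp(4*g) + 28*exp(3*g) - 38*exp(2*g) - 12*exp(g) + 9)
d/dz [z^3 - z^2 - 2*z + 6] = 3*z^2 - 2*z - 2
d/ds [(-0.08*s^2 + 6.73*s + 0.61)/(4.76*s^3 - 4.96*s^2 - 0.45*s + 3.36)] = (0.3808*s^4 - 64.0696*s^3 + 24.706*s^2 + 5.5136*s + 22.8873)/(22.6576*s^6 - 47.2192*s^5 + 20.3176*s^4 + 36.4512*s^3 - 33.1287*s^2 - 3.024*s + 11.2896)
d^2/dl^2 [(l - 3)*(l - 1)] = 2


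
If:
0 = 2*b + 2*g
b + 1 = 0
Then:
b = -1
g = 1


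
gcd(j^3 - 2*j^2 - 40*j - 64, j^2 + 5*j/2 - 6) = j + 4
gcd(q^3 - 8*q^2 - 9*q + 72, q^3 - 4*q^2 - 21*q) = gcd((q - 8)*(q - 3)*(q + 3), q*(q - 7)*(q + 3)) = q + 3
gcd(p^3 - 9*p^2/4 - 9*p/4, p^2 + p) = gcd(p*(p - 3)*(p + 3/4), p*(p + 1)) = p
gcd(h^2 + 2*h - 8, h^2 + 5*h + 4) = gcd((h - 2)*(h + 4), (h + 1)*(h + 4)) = h + 4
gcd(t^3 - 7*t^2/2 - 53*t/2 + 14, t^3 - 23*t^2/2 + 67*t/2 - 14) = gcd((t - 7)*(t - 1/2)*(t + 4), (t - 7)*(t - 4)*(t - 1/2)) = t^2 - 15*t/2 + 7/2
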